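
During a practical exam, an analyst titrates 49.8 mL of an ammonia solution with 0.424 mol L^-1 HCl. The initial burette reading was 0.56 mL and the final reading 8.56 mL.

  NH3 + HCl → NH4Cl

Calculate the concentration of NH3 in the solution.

0.0681 mol/L

n(HCl) = 0.00800 L × 0.424 mol/L = 3.39 × 10^-3 mol
n(NH3) = 3.39 × 10^-3 mol (1:1 mole ratio)
[NH3] = 3.39 × 10^-3 mol / 0.0498 L = 0.0681 mol/L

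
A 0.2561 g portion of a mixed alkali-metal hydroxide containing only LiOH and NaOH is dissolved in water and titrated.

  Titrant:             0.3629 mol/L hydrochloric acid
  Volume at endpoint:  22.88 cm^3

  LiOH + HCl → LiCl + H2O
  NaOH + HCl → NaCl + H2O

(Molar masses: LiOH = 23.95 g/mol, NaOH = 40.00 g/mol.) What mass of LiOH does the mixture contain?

n(HCl) = 0.02288 × 0.3629 = 8.303 × 10^-3 mol
Let x = n(LiOH), y = n(NaOH).
Titrant: 1x + 1y = 8.303 × 10^-3;  mass: 23.95x + 40.00y = 0.2561
Solving, x = 4.737 × 10^-3 mol, y = 3.566 × 10^-3 mol
mass of LiOH = 4.737 × 10^-3 × 23.95 = 0.1134 g

0.1134 g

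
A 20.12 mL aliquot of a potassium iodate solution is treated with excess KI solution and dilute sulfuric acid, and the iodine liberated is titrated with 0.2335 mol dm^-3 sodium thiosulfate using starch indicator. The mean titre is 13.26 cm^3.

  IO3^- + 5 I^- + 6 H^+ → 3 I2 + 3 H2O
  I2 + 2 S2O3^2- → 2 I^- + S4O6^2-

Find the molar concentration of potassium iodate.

n(S2O3^2-) = 0.01326 × 0.2335 = 3.096 × 10^-3 mol
n(I2) = n(S2O3^2-)/2 = 1.548 × 10^-3 mol
From the 1:3 ratio, n(IO3^-) in the aliquot = 1/3 × 1.548 × 10^-3 = 5.160 × 10^-4 mol
[IO3^-] = 5.160 × 10^-4 / 0.02012 = 0.02565 mol/L

0.02565 mol/L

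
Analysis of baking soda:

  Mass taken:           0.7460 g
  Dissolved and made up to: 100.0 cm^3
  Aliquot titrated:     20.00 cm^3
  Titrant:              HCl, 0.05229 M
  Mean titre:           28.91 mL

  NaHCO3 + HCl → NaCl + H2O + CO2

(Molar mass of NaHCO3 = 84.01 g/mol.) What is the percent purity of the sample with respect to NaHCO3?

85.12 %

n(HCl) per titration = 0.02891 × 0.05229 = 1.512 × 10^-3 mol
n(NaHCO3) in each aliquot = 1.512 × 10^-3 mol (1:1 ratio)
n(NaHCO3) in the whole flask = 1.512 × 10^-3 × 100.0/20.00 = 7.559 × 10^-3 mol
mass of NaHCO3 = 7.559 × 10^-3 × 84.01 = 0.6350 g
% NaHCO3 = 0.6350 / 0.7460 × 100 = 85.12 %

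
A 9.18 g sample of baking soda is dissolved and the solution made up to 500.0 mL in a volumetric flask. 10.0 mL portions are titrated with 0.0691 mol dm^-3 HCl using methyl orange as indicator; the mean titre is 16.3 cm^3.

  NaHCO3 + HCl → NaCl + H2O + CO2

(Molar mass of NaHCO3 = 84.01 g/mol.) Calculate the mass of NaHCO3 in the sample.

n(HCl) per titration = 0.0163 × 0.0691 = 1.13 × 10^-3 mol
n(NaHCO3) in each aliquot = 1.13 × 10^-3 mol (1:1 ratio)
n(NaHCO3) in the whole flask = 1.13 × 10^-3 × 500.0/10.0 = 0.0563 mol
mass of NaHCO3 = 0.0563 × 84.01 = 4.73 g

4.73 g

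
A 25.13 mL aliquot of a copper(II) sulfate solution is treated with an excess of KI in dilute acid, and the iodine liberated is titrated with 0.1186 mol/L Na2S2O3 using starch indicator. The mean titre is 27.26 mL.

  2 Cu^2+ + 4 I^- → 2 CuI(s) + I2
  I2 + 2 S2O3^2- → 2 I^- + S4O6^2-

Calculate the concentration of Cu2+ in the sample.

n(S2O3^2-) = 0.02726 × 0.1186 = 3.233 × 10^-3 mol
n(I2) = n(S2O3^2-)/2 = 1.617 × 10^-3 mol
From the 2:1 ratio, n(Cu2+) in the aliquot = 2/1 × 1.617 × 10^-3 = 3.233 × 10^-3 mol
[Cu2+] = 3.233 × 10^-3 / 0.02513 = 0.1287 mol/L

0.1287 mol/L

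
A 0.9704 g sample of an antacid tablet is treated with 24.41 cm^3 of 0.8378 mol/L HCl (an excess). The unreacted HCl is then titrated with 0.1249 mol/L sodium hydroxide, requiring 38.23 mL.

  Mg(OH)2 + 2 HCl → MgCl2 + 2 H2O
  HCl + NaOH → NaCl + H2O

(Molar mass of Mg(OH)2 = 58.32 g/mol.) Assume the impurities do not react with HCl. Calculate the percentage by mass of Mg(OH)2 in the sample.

47.10 %

n(HCl) added = 0.02441 × 0.8378 = 0.02045 mol
n(NaOH) used in back-titration = 0.03823 × 0.1249 = 4.775 × 10^-3 mol
n(HCl) left over = 4.775 × 10^-3 mol (1:1 ratio)
n(HCl) consumed by analyte = 0.02045 − 4.775 × 10^-3 = 0.01568 mol
From the 1:2 ratio, n(Mg(OH)2) = 1/2 × 0.01568 = 7.838 × 10^-3 mol
mass of Mg(OH)2 = 7.838 × 10^-3 × 58.32 = 0.4571 g
% Mg(OH)2 = 0.4571 / 0.9704 × 100 = 47.10 %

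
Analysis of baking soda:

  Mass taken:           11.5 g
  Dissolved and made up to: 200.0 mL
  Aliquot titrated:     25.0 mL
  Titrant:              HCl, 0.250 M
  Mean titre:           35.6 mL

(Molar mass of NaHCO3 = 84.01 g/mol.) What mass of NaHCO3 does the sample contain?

NaHCO3 + HCl → NaCl + H2O + CO2
n(HCl) per titration = 0.0356 × 0.250 = 8.90 × 10^-3 mol
n(NaHCO3) in each aliquot = 8.90 × 10^-3 mol (1:1 ratio)
n(NaHCO3) in the whole flask = 8.90 × 10^-3 × 200.0/25.0 = 0.0712 mol
mass of NaHCO3 = 0.0712 × 84.01 = 5.98 g

5.98 g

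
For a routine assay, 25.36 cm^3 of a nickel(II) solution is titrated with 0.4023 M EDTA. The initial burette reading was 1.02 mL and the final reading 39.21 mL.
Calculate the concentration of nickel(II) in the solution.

Ni^2+ + EDTA^4- → [Ni(EDTA)]^2-
n(EDTA) = 0.03819 L × 0.4023 mol/L = 0.01536 mol
n(Ni2+) = 0.01536 mol (1:1 mole ratio)
[Ni2+] = 0.01536 mol / 0.02536 L = 0.6058 mol/L

0.6058 M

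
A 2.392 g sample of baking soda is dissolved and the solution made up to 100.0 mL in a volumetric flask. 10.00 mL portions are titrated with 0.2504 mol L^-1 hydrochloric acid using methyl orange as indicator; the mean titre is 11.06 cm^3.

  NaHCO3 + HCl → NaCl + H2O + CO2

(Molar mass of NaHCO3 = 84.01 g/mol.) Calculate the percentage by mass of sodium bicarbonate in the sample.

n(HCl) per titration = 0.01106 × 0.2504 = 2.769 × 10^-3 mol
n(NaHCO3) in each aliquot = 2.769 × 10^-3 mol (1:1 ratio)
n(NaHCO3) in the whole flask = 2.769 × 10^-3 × 100.0/10.00 = 0.02769 mol
mass of NaHCO3 = 0.02769 × 84.01 = 2.327 g
% NaHCO3 = 2.327 / 2.392 × 100 = 97.27 %

97.27 %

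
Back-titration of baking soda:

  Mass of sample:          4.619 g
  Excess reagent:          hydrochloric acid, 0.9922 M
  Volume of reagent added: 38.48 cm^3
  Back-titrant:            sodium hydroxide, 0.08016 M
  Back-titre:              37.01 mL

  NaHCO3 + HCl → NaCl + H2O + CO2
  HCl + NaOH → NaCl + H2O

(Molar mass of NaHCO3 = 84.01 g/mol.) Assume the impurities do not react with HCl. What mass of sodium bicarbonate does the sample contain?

n(HCl) added = 0.03848 × 0.9922 = 0.03818 mol
n(NaOH) used in back-titration = 0.03701 × 0.08016 = 2.967 × 10^-3 mol
n(HCl) left over = 2.967 × 10^-3 mol (1:1 ratio)
n(HCl) consumed by analyte = 0.03818 − 2.967 × 10^-3 = 0.03521 mol
n(NaHCO3) = 0.03521 mol (1:1 ratio)
mass of NaHCO3 = 0.03521 × 84.01 = 2.958 g

2.958 g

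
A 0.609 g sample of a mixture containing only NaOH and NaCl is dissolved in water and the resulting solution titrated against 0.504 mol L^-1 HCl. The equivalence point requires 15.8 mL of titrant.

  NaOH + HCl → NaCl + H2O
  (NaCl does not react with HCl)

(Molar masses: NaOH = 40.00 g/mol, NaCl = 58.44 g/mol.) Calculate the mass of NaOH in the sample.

n(HCl) = 0.0158 × 0.504 = 7.96 × 10^-3 mol
Let x = n(NaOH), y = n(NaCl).
Titrant: 1x = 7.96 × 10^-3;  mass: 40.00x + 58.44y = 0.609
Solving, x = 7.96 × 10^-3 mol, y = 4.97 × 10^-3 mol
mass of NaOH = 7.96 × 10^-3 × 40.00 = 0.319 g

0.319 g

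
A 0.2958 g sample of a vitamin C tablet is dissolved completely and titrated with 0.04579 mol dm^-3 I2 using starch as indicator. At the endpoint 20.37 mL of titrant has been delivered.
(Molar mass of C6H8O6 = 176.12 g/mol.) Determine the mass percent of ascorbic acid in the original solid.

C6H8O6 + I2 → C6H6O6 + 2 HI
n(I2) = 0.02037 L × 0.04579 mol/L = 9.327 × 10^-4 mol
n(C6H8O6) = 9.327 × 10^-4 mol (1:1 ratio)
mass of C6H8O6 = 9.327 × 10^-4 × 176.12 g/mol = 0.1643 g
% C6H8O6 = 0.1643 / 0.2958 × 100 = 55.54 %

55.54 %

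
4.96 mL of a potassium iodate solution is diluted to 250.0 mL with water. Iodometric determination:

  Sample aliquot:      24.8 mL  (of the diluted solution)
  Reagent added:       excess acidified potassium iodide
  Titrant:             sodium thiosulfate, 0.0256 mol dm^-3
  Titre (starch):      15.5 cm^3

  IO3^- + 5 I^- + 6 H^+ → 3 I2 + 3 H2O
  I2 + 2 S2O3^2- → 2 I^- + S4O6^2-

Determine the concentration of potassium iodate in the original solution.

0.134 mol/L

n(S2O3^2-) = 0.0155 × 0.0256 = 3.97 × 10^-4 mol
n(I2) = n(S2O3^2-)/2 = 1.98 × 10^-4 mol
From the 1:3 ratio, n(IO3^-) in the aliquot = 1/3 × 1.98 × 10^-4 = 6.61 × 10^-5 mol
[IO3^-]_dilute = 6.61 × 10^-5 / 0.0248 = 0.00267 mol/L
[IO3^-]_original = 0.00267 × 250.0/4.96 = 0.134 mol/L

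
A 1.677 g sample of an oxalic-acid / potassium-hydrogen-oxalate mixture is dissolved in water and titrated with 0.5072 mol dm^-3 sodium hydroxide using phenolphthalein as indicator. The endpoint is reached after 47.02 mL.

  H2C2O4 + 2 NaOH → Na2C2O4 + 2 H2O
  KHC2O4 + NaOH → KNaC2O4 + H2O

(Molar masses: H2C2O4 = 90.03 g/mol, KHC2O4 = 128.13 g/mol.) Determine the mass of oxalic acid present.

n(NaOH) = 0.04702 × 0.5072 = 0.02385 mol
Let x = n(H2C2O4), y = n(KHC2O4).
Titrant: 2x + 1y = 0.02385;  mass: 90.03x + 128.13y = 1.677
Solving, x = 8.294 × 10^-3 mol, y = 7.261 × 10^-3 mol
mass of H2C2O4 = 8.294 × 10^-3 × 90.03 = 0.7467 g

0.7467 g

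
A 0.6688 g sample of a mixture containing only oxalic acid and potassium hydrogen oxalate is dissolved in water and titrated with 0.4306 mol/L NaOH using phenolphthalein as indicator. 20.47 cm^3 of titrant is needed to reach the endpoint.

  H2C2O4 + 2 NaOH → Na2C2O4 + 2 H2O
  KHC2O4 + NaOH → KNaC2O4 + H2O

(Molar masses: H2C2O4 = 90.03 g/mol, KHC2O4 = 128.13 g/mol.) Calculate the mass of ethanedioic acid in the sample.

0.2495 g

n(NaOH) = 0.02047 × 0.4306 = 8.814 × 10^-3 mol
Let x = n(H2C2O4), y = n(KHC2O4).
Titrant: 2x + 1y = 8.814 × 10^-3;  mass: 90.03x + 128.13y = 0.6688
Solving, x = 2.771 × 10^-3 mol, y = 3.273 × 10^-3 mol
mass of H2C2O4 = 2.771 × 10^-3 × 90.03 = 0.2495 g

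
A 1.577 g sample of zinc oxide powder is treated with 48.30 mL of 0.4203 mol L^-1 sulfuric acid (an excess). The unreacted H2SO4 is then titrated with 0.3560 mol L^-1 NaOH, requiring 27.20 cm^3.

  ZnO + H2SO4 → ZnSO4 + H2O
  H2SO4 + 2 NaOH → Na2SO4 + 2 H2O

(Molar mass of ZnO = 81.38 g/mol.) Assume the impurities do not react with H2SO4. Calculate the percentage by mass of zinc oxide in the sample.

79.77 %

n(H2SO4) added = 0.04830 × 0.4203 = 0.02030 mol
n(NaOH) used in back-titration = 0.02720 × 0.3560 = 9.683 × 10^-3 mol
From the 1:2 ratio, n(H2SO4) left over = 1/2 × 9.683 × 10^-3 = 4.842 × 10^-3 mol
n(H2SO4) consumed by analyte = 0.02030 − 4.842 × 10^-3 = 0.01546 mol
n(ZnO) = 0.01546 mol (1:1 ratio)
mass of ZnO = 0.01546 × 81.38 = 1.258 g
% ZnO = 1.258 / 1.577 × 100 = 79.77 %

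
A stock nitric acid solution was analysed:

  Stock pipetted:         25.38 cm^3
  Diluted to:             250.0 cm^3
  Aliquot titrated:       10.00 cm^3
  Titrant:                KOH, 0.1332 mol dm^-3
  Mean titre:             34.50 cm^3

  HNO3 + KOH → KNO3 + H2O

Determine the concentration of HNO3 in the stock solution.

4.527 mol/L

n(KOH) = 0.03450 × 0.1332 = 4.595 × 10^-3 mol
n(HNO3) in the aliquot = 4.595 × 10^-3 mol (1:1 ratio)
[HNO3]_dilute = 4.595 × 10^-3 / 0.01000 = 0.4595 mol/L
Dilution factor = 250.0 / 25.38 = 9.850
[HNO3]_stock = 0.4595 × 9.850 = 4.527 mol/L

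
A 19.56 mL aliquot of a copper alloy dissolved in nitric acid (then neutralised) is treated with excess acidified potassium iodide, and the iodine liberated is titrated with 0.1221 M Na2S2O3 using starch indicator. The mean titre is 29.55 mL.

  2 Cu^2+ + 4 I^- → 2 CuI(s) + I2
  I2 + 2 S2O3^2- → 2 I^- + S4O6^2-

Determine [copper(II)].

0.1845 M

n(S2O3^2-) = 0.02955 × 0.1221 = 3.608 × 10^-3 mol
n(I2) = n(S2O3^2-)/2 = 1.804 × 10^-3 mol
From the 2:1 ratio, n(Cu2+) in the aliquot = 2/1 × 1.804 × 10^-3 = 3.608 × 10^-3 mol
[Cu2+] = 3.608 × 10^-3 / 0.01956 = 0.1845 mol/L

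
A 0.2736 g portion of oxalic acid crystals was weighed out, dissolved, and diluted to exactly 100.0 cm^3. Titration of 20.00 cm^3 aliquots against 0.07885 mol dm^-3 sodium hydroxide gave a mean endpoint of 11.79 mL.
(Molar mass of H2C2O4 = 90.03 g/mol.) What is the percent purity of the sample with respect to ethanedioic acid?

76.48 %

H2C2O4 + 2 NaOH → Na2C2O4 + 2 H2O
n(NaOH) per titration = 0.01179 × 0.07885 = 9.296 × 10^-4 mol
From the 1:2 ratio, n(H2C2O4) in each aliquot = 1/2 × 9.296 × 10^-4 = 4.648 × 10^-4 mol
n(H2C2O4) in the whole flask = 4.648 × 10^-4 × 100.0/20.00 = 2.324 × 10^-3 mol
mass of H2C2O4 = 2.324 × 10^-3 × 90.03 = 0.2092 g
% H2C2O4 = 0.2092 / 0.2736 × 100 = 76.48 %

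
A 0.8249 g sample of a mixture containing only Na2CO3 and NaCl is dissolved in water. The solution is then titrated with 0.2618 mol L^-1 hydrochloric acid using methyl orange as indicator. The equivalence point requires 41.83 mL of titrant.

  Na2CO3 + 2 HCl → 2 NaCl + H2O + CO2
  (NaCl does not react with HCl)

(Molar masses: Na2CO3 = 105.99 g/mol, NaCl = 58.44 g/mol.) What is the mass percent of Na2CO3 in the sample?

70.35 %

n(HCl) = 0.04183 × 0.2618 = 0.01095 mol
Let x = n(Na2CO3), y = n(NaCl).
Titrant: 2x = 0.01095;  mass: 105.99x + 58.44y = 0.8249
Solving, x = 5.476 × 10^-3 mol, y = 4.185 × 10^-3 mol
mass of Na2CO3 = 5.476 × 10^-3 × 105.99 = 0.5804 g
% Na2CO3 = 0.5804 / 0.8249 × 100 = 70.35 %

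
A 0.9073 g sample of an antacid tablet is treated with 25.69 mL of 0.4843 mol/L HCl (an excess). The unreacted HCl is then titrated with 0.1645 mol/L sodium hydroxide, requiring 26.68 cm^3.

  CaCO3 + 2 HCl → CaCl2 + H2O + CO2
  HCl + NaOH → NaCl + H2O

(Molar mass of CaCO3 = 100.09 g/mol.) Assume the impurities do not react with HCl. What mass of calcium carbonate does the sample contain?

n(HCl) added = 0.02569 × 0.4843 = 0.01244 mol
n(NaOH) used in back-titration = 0.02668 × 0.1645 = 4.389 × 10^-3 mol
n(HCl) left over = 4.389 × 10^-3 mol (1:1 ratio)
n(HCl) consumed by analyte = 0.01244 − 4.389 × 10^-3 = 8.053 × 10^-3 mol
From the 1:2 ratio, n(CaCO3) = 1/2 × 8.053 × 10^-3 = 4.026 × 10^-3 mol
mass of CaCO3 = 4.026 × 10^-3 × 100.09 = 0.4030 g

0.4030 g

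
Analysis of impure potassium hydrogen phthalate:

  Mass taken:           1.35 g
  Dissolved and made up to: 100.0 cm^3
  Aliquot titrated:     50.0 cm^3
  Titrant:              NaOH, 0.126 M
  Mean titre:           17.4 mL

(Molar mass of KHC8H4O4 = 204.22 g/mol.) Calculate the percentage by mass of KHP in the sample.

66.3 %

KHC8H4O4 + NaOH → KNaC8H4O4 + H2O
n(NaOH) per titration = 0.0174 × 0.126 = 2.19 × 10^-3 mol
n(KHC8H4O4) in each aliquot = 2.19 × 10^-3 mol (1:1 ratio)
n(KHC8H4O4) in the whole flask = 2.19 × 10^-3 × 100.0/50.0 = 4.38 × 10^-3 mol
mass of KHC8H4O4 = 4.38 × 10^-3 × 204.22 = 0.895 g
% KHC8H4O4 = 0.895 / 1.35 × 100 = 66.3 %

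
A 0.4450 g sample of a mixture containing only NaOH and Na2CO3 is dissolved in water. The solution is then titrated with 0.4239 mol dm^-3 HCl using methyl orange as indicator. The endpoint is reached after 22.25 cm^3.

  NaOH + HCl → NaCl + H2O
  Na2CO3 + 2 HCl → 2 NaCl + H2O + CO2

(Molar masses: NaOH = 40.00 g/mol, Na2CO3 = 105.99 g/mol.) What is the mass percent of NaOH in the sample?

37.93 %

n(HCl) = 0.02225 × 0.4239 = 9.432 × 10^-3 mol
Let x = n(NaOH), y = n(Na2CO3).
Titrant: 1x + 2y = 9.432 × 10^-3;  mass: 40.00x + 105.99y = 0.4450
Solving, x = 4.220 × 10^-3 mol, y = 2.606 × 10^-3 mol
mass of NaOH = 4.220 × 10^-3 × 40.00 = 0.1688 g
% NaOH = 0.1688 / 0.4450 × 100 = 37.93 %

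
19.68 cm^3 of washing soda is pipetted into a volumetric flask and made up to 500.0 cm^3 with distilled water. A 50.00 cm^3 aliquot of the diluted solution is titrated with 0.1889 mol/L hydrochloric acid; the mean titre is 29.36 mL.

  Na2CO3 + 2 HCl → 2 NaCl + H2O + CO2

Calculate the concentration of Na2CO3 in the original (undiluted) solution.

1.409 mol/L

n(HCl) = 0.02936 × 0.1889 = 5.546 × 10^-3 mol
From the 1:2 ratio, n(Na2CO3) in the aliquot = 1/2 × 5.546 × 10^-3 = 2.773 × 10^-3 mol
[Na2CO3]_dilute = 2.773 × 10^-3 / 0.05000 = 0.05546 mol/L
Dilution factor = 500.0 / 19.68 = 25.41
[Na2CO3]_stock = 0.05546 × 25.41 = 1.409 mol/L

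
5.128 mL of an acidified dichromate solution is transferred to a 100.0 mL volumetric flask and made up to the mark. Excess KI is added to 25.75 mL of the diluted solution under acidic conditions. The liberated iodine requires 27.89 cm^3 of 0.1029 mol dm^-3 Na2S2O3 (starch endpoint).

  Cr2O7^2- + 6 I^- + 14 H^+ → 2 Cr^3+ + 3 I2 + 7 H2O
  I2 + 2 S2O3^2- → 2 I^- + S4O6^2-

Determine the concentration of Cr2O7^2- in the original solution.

n(S2O3^2-) = 0.02789 × 0.1029 = 2.870 × 10^-3 mol
n(I2) = n(S2O3^2-)/2 = 1.435 × 10^-3 mol
From the 1:3 ratio, n(Cr2O7^2-) in the aliquot = 1/3 × 1.435 × 10^-3 = 4.783 × 10^-4 mol
[Cr2O7^2-]_dilute = 4.783 × 10^-4 / 0.02575 = 0.01858 mol/L
[Cr2O7^2-]_original = 0.01858 × 100.0/5.128 = 0.3622 mol/L

0.3622 mol/L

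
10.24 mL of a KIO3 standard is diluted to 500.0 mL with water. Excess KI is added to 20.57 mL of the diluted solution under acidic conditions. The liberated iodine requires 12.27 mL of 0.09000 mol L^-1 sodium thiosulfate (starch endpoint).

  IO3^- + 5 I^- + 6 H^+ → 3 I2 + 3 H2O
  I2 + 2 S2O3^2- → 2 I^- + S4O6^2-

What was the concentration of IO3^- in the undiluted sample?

n(S2O3^2-) = 0.01227 × 0.09000 = 1.104 × 10^-3 mol
n(I2) = n(S2O3^2-)/2 = 5.521 × 10^-4 mol
From the 1:3 ratio, n(IO3^-) in the aliquot = 1/3 × 5.521 × 10^-4 = 1.840 × 10^-4 mol
[IO3^-]_dilute = 1.840 × 10^-4 / 0.02057 = 0.008947 mol/L
[IO3^-]_original = 0.008947 × 500.0/10.24 = 0.4369 mol/L

0.4369 mol/L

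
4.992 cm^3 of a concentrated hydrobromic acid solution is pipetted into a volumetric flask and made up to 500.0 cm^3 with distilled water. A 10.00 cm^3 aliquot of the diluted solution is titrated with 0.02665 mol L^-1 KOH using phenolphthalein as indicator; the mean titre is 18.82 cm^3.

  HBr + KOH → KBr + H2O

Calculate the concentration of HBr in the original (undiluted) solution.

5.024 mol/L

n(KOH) = 0.01882 × 0.02665 = 5.016 × 10^-4 mol
n(HBr) in the aliquot = 5.016 × 10^-4 mol (1:1 ratio)
[HBr]_dilute = 5.016 × 10^-4 / 0.01000 = 0.05016 mol/L
Dilution factor = 500.0 / 4.992 = 100.2
[HBr]_stock = 0.05016 × 100.2 = 5.024 mol/L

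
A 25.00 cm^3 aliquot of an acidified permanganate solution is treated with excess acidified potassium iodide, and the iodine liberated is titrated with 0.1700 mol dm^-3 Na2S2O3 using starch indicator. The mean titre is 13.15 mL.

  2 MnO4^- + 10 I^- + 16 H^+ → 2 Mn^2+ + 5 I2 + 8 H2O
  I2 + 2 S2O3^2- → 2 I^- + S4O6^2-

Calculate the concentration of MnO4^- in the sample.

0.01788 mol/L

n(S2O3^2-) = 0.01315 × 0.1700 = 2.236 × 10^-3 mol
n(I2) = n(S2O3^2-)/2 = 1.118 × 10^-3 mol
From the 2:5 ratio, n(MnO4^-) in the aliquot = 2/5 × 1.118 × 10^-3 = 4.471 × 10^-4 mol
[MnO4^-] = 4.471 × 10^-4 / 0.02500 = 0.01788 mol/L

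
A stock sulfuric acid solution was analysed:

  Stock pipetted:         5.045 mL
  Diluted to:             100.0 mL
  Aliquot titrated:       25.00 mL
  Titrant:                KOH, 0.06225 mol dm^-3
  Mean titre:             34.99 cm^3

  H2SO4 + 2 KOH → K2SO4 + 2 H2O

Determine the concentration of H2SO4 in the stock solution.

n(KOH) = 0.03499 × 0.06225 = 2.178 × 10^-3 mol
From the 1:2 ratio, n(H2SO4) in the aliquot = 1/2 × 2.178 × 10^-3 = 1.089 × 10^-3 mol
[H2SO4]_dilute = 1.089 × 10^-3 / 0.02500 = 0.04356 mol/L
Dilution factor = 100.0 / 5.045 = 19.82
[H2SO4]_stock = 0.04356 × 19.82 = 0.8635 mol/L

0.8635 mol/L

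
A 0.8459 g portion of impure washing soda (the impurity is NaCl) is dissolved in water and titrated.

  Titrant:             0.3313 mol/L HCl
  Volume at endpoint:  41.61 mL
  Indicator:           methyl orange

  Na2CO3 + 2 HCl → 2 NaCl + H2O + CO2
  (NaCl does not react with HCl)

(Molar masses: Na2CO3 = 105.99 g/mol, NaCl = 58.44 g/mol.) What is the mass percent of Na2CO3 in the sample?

86.36 %

n(HCl) = 0.04161 × 0.3313 = 0.01379 mol
Let x = n(Na2CO3), y = n(NaCl).
Titrant: 2x = 0.01379;  mass: 105.99x + 58.44y = 0.8459
Solving, x = 6.893 × 10^-3 mol, y = 1.974 × 10^-3 mol
mass of Na2CO3 = 6.893 × 10^-3 × 105.99 = 0.7306 g
% Na2CO3 = 0.7306 / 0.8459 × 100 = 86.36 %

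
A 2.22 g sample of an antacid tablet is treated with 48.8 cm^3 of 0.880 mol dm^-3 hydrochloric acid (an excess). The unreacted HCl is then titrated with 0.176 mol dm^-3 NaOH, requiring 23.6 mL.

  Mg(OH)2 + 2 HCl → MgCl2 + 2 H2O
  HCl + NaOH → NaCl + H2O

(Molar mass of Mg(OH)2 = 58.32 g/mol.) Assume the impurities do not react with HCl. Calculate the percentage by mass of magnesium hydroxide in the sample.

n(HCl) added = 0.0488 × 0.880 = 0.0429 mol
n(NaOH) used in back-titration = 0.0236 × 0.176 = 4.15 × 10^-3 mol
n(HCl) left over = 4.15 × 10^-3 mol (1:1 ratio)
n(HCl) consumed by analyte = 0.0429 − 4.15 × 10^-3 = 0.0388 mol
From the 1:2 ratio, n(Mg(OH)2) = 1/2 × 0.0388 = 0.0194 mol
mass of Mg(OH)2 = 0.0194 × 58.32 = 1.13 g
% Mg(OH)2 = 1.13 / 2.22 × 100 = 51.0 %

51.0 %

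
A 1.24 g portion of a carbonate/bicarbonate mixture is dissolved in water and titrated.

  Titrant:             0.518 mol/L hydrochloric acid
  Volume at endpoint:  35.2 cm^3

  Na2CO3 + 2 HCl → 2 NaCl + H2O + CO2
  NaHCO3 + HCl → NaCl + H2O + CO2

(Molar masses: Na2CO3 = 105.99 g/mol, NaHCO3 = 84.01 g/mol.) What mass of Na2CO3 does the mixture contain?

0.499 g

n(HCl) = 0.0352 × 0.518 = 0.0182 mol
Let x = n(Na2CO3), y = n(NaHCO3).
Titrant: 2x + 1y = 0.0182;  mass: 105.99x + 84.01y = 1.24
Solving, x = 4.70 × 10^-3 mol, y = 8.83 × 10^-3 mol
mass of Na2CO3 = 4.70 × 10^-3 × 105.99 = 0.499 g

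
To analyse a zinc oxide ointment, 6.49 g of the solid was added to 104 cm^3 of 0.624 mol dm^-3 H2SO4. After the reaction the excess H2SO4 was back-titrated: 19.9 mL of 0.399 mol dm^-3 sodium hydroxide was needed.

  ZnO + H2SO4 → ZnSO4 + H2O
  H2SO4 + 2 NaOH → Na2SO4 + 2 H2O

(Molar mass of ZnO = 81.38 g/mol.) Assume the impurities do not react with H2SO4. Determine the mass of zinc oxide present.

4.96 g

n(H2SO4) added = 0.104 × 0.624 = 0.0649 mol
n(NaOH) used in back-titration = 0.0199 × 0.399 = 7.94 × 10^-3 mol
From the 1:2 ratio, n(H2SO4) left over = 1/2 × 7.94 × 10^-3 = 3.97 × 10^-3 mol
n(H2SO4) consumed by analyte = 0.0649 − 3.97 × 10^-3 = 0.0609 mol
n(ZnO) = 0.0609 mol (1:1 ratio)
mass of ZnO = 0.0609 × 81.38 = 4.96 g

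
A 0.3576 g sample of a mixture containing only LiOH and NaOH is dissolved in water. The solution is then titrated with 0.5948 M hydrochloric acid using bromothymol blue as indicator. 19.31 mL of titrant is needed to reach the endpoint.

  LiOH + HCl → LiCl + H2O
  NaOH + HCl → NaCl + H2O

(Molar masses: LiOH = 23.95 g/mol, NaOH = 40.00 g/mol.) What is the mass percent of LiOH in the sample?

n(HCl) = 0.01931 × 0.5948 = 0.01149 mol
Let x = n(LiOH), y = n(NaOH).
Titrant: 1x + 1y = 0.01149;  mass: 23.95x + 40.00y = 0.3576
Solving, x = 6.344 × 10^-3 mol, y = 5.141 × 10^-3 mol
mass of LiOH = 6.344 × 10^-3 × 23.95 = 0.1519 g
% LiOH = 0.1519 / 0.3576 × 100 = 42.49 %

42.49 %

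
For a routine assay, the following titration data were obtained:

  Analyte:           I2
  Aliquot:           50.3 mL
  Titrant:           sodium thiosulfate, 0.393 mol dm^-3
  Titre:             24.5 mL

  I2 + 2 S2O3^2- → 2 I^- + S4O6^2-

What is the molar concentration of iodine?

0.0957 mol/L

n(Na2S2O3) = 0.0245 L × 0.393 mol/L = 9.63 × 10^-3 mol
From the 1:2 mole ratio, n(I2) = 1/2 × 9.63 × 10^-3 = 4.81 × 10^-3 mol
[I2] = 4.81 × 10^-3 mol / 0.0503 L = 0.0957 mol/L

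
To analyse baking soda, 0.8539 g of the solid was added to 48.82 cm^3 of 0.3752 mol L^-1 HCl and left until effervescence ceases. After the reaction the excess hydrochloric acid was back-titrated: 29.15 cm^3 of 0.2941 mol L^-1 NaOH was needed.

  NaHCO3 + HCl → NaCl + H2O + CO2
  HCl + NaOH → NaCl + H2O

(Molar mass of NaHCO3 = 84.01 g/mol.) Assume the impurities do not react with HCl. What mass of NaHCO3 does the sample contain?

0.8186 g

n(HCl) added = 0.04882 × 0.3752 = 0.01832 mol
n(NaOH) used in back-titration = 0.02915 × 0.2941 = 8.573 × 10^-3 mol
n(HCl) left over = 8.573 × 10^-3 mol (1:1 ratio)
n(HCl) consumed by analyte = 0.01832 − 8.573 × 10^-3 = 9.744 × 10^-3 mol
n(NaHCO3) = 9.744 × 10^-3 mol (1:1 ratio)
mass of NaHCO3 = 9.744 × 10^-3 × 84.01 = 0.8186 g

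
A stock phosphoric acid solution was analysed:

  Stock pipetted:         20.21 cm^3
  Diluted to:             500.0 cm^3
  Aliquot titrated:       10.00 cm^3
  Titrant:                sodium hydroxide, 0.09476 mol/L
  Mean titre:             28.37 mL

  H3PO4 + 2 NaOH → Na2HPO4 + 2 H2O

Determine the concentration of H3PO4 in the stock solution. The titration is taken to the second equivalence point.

3.326 mol/L

n(NaOH) = 0.02837 × 0.09476 = 2.688 × 10^-3 mol
From the 1:2 ratio, n(H3PO4) in the aliquot = 1/2 × 2.688 × 10^-3 = 1.344 × 10^-3 mol
[H3PO4]_dilute = 1.344 × 10^-3 / 0.01000 = 0.1344 mol/L
Dilution factor = 500.0 / 20.21 = 24.74
[H3PO4]_stock = 0.1344 × 24.74 = 3.326 mol/L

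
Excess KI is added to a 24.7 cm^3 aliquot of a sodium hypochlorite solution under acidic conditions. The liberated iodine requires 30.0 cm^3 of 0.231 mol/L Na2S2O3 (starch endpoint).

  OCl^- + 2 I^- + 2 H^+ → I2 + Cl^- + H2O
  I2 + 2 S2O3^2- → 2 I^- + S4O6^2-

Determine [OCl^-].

n(S2O3^2-) = 0.0300 × 0.231 = 6.93 × 10^-3 mol
n(I2) = n(S2O3^2-)/2 = 3.47 × 10^-3 mol
n(OCl^-) in the aliquot = 3.47 × 10^-3 mol (1:1 ratio)
[OCl^-] = 3.47 × 10^-3 / 0.0247 = 0.140 mol/L

0.140 mol/L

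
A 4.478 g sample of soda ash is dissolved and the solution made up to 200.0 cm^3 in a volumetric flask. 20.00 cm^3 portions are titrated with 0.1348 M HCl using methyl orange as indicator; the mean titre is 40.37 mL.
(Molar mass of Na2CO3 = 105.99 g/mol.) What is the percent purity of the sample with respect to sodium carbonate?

64.40 %

Na2CO3 + 2 HCl → 2 NaCl + H2O + CO2
n(HCl) per titration = 0.04037 × 0.1348 = 5.442 × 10^-3 mol
From the 1:2 ratio, n(Na2CO3) in each aliquot = 1/2 × 5.442 × 10^-3 = 2.721 × 10^-3 mol
n(Na2CO3) in the whole flask = 2.721 × 10^-3 × 200.0/20.00 = 0.02721 mol
mass of Na2CO3 = 0.02721 × 105.99 = 2.884 g
% Na2CO3 = 2.884 / 4.478 × 100 = 64.40 %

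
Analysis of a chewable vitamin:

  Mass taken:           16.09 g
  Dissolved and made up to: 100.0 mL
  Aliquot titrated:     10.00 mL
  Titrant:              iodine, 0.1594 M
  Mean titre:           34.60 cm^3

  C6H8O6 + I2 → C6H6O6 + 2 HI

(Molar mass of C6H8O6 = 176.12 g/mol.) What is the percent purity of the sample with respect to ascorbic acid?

60.37 %

n(I2) per titration = 0.03460 × 0.1594 = 5.515 × 10^-3 mol
n(C6H8O6) in each aliquot = 5.515 × 10^-3 mol (1:1 ratio)
n(C6H8O6) in the whole flask = 5.515 × 10^-3 × 100.0/10.00 = 0.05515 mol
mass of C6H8O6 = 0.05515 × 176.12 = 9.713 g
% C6H8O6 = 9.713 / 16.09 × 100 = 60.37 %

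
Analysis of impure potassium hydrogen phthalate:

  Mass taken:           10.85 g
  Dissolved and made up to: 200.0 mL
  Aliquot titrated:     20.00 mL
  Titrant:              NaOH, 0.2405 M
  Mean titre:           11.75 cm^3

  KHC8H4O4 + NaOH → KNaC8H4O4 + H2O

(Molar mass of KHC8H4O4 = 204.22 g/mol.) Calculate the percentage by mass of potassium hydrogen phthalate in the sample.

n(NaOH) per titration = 0.01175 × 0.2405 = 2.826 × 10^-3 mol
n(KHC8H4O4) in each aliquot = 2.826 × 10^-3 mol (1:1 ratio)
n(KHC8H4O4) in the whole flask = 2.826 × 10^-3 × 200.0/20.00 = 0.02826 mol
mass of KHC8H4O4 = 0.02826 × 204.22 = 5.771 g
% KHC8H4O4 = 5.771 / 10.85 × 100 = 53.19 %

53.19 %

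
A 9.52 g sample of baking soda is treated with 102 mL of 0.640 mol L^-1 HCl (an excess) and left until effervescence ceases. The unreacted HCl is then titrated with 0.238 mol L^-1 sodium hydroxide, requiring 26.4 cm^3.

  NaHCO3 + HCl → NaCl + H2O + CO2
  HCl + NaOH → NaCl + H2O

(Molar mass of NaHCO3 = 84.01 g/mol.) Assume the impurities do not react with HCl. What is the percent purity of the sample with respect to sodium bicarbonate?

n(HCl) added = 0.102 × 0.640 = 0.0653 mol
n(NaOH) used in back-titration = 0.0264 × 0.238 = 6.28 × 10^-3 mol
n(HCl) left over = 6.28 × 10^-3 mol (1:1 ratio)
n(HCl) consumed by analyte = 0.0653 − 6.28 × 10^-3 = 0.0590 mol
n(NaHCO3) = 0.0590 mol (1:1 ratio)
mass of NaHCO3 = 0.0590 × 84.01 = 4.96 g
% NaHCO3 = 4.96 / 9.52 × 100 = 52.1 %

52.1 %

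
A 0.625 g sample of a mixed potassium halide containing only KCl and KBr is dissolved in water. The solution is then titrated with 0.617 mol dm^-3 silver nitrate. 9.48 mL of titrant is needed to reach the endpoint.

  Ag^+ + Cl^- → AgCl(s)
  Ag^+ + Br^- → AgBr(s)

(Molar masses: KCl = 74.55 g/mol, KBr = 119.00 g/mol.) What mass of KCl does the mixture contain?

0.119 g

n(AgNO3) = 0.00948 × 0.617 = 5.85 × 10^-3 mol
Let x = n(KCl), y = n(KBr).
Titrant: 1x + 1y = 5.85 × 10^-3;  mass: 74.55x + 119.00y = 0.625
Solving, x = 1.60 × 10^-3 mol, y = 4.25 × 10^-3 mol
mass of KCl = 1.60 × 10^-3 × 74.55 = 0.119 g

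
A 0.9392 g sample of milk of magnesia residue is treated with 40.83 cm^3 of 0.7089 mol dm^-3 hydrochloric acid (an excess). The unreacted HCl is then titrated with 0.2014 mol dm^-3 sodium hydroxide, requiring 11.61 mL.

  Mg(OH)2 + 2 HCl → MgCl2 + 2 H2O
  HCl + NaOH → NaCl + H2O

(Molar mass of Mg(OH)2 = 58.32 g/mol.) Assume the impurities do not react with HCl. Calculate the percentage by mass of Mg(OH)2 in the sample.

82.61 %

n(HCl) added = 0.04083 × 0.7089 = 0.02894 mol
n(NaOH) used in back-titration = 0.01161 × 0.2014 = 2.338 × 10^-3 mol
n(HCl) left over = 2.338 × 10^-3 mol (1:1 ratio)
n(HCl) consumed by analyte = 0.02894 − 2.338 × 10^-3 = 0.02661 mol
From the 1:2 ratio, n(Mg(OH)2) = 1/2 × 0.02661 = 0.01330 mol
mass of Mg(OH)2 = 0.01330 × 58.32 = 0.7758 g
% Mg(OH)2 = 0.7758 / 0.9392 × 100 = 82.61 %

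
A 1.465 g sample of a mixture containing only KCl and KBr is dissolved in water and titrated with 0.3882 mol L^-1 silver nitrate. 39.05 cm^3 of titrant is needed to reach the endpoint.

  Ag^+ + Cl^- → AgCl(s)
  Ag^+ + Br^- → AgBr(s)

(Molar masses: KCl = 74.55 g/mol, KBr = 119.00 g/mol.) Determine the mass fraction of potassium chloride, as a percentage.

38.80 %

n(AgNO3) = 0.03905 × 0.3882 = 0.01516 mol
Let x = n(KCl), y = n(KBr).
Titrant: 1x + 1y = 0.01516;  mass: 74.55x + 119.00y = 1.465
Solving, x = 7.625 × 10^-3 mol, y = 7.534 × 10^-3 mol
mass of KCl = 7.625 × 10^-3 × 74.55 = 0.5685 g
% KCl = 0.5685 / 1.465 × 100 = 38.80 %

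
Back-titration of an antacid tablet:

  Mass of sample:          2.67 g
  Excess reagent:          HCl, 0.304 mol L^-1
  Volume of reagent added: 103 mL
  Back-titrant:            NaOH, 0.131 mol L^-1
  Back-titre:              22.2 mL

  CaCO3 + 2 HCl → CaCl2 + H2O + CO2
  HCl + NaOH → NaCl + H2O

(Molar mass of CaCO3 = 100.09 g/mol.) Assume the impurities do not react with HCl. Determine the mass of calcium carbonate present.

n(HCl) added = 0.103 × 0.304 = 0.0313 mol
n(NaOH) used in back-titration = 0.0222 × 0.131 = 2.91 × 10^-3 mol
n(HCl) left over = 2.91 × 10^-3 mol (1:1 ratio)
n(HCl) consumed by analyte = 0.0313 − 2.91 × 10^-3 = 0.0284 mol
From the 1:2 ratio, n(CaCO3) = 1/2 × 0.0284 = 0.0142 mol
mass of CaCO3 = 0.0142 × 100.09 = 1.42 g

1.42 g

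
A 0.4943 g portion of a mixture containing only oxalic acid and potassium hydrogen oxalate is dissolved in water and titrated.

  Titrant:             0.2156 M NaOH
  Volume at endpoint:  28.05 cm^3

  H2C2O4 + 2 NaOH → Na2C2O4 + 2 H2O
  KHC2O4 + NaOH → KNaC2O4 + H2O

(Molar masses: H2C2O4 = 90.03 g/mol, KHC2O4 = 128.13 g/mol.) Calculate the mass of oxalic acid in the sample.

0.1520 g

n(NaOH) = 0.02805 × 0.2156 = 6.048 × 10^-3 mol
Let x = n(H2C2O4), y = n(KHC2O4).
Titrant: 2x + 1y = 6.048 × 10^-3;  mass: 90.03x + 128.13y = 0.4943
Solving, x = 1.688 × 10^-3 mol, y = 2.672 × 10^-3 mol
mass of H2C2O4 = 1.688 × 10^-3 × 90.03 = 0.1520 g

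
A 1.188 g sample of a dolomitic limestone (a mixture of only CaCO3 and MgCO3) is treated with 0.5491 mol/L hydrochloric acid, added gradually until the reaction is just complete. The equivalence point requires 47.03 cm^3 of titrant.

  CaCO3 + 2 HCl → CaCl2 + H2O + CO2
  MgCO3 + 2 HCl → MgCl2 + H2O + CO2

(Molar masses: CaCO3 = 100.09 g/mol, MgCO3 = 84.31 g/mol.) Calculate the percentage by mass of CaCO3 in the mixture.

n(HCl) = 0.04703 × 0.5491 = 0.02582 mol
Let x = n(CaCO3), y = n(MgCO3).
Titrant: 2x + 2y = 0.02582;  mass: 100.09x + 84.31y = 1.188
Solving, x = 6.298 × 10^-3 mol, y = 6.614 × 10^-3 mol
mass of CaCO3 = 6.298 × 10^-3 × 100.09 = 0.6304 g
% CaCO3 = 0.6304 / 1.188 × 100 = 53.06 %

53.06 %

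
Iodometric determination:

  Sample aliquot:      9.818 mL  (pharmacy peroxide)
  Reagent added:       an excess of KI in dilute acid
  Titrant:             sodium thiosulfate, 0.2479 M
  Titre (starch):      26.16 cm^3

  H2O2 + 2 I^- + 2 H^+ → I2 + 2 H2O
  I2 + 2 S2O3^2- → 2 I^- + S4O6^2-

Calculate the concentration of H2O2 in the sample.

0.3303 M

n(S2O3^2-) = 0.02616 × 0.2479 = 6.485 × 10^-3 mol
n(I2) = n(S2O3^2-)/2 = 3.243 × 10^-3 mol
n(H2O2) in the aliquot = 3.243 × 10^-3 mol (1:1 ratio)
[H2O2] = 3.243 × 10^-3 / 0.009818 = 0.3303 mol/L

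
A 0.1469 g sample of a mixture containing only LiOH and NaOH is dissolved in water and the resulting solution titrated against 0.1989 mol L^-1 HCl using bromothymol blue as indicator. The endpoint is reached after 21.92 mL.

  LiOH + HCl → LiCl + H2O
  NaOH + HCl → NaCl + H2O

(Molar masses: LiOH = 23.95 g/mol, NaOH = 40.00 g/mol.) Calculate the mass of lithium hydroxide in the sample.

n(HCl) = 0.02192 × 0.1989 = 4.360 × 10^-3 mol
Let x = n(LiOH), y = n(NaOH).
Titrant: 1x + 1y = 4.360 × 10^-3;  mass: 23.95x + 40.00y = 0.1469
Solving, x = 1.713 × 10^-3 mol, y = 2.647 × 10^-3 mol
mass of LiOH = 1.713 × 10^-3 × 23.95 = 0.04103 g

0.04103 g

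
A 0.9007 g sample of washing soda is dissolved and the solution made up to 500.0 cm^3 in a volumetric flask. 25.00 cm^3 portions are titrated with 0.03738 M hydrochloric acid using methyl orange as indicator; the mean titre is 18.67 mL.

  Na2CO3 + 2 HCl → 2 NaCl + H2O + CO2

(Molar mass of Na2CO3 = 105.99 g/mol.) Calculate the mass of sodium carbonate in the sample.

0.7397 g

n(HCl) per titration = 0.01867 × 0.03738 = 6.979 × 10^-4 mol
From the 1:2 ratio, n(Na2CO3) in each aliquot = 1/2 × 6.979 × 10^-4 = 3.489 × 10^-4 mol
n(Na2CO3) in the whole flask = 3.489 × 10^-4 × 500.0/25.00 = 6.979 × 10^-3 mol
mass of Na2CO3 = 6.979 × 10^-3 × 105.99 = 0.7397 g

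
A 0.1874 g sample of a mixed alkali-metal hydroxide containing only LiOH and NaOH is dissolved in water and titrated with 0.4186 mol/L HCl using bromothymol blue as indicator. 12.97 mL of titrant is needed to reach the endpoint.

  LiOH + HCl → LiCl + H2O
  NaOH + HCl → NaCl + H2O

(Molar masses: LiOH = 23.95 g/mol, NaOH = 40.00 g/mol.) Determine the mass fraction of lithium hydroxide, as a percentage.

n(HCl) = 0.01297 × 0.4186 = 5.429 × 10^-3 mol
Let x = n(LiOH), y = n(NaOH).
Titrant: 1x + 1y = 5.429 × 10^-3;  mass: 23.95x + 40.00y = 0.1874
Solving, x = 1.855 × 10^-3 mol, y = 3.574 × 10^-3 mol
mass of LiOH = 1.855 × 10^-3 × 23.95 = 0.04442 g
% LiOH = 0.04442 / 0.1874 × 100 = 23.70 %

23.70 %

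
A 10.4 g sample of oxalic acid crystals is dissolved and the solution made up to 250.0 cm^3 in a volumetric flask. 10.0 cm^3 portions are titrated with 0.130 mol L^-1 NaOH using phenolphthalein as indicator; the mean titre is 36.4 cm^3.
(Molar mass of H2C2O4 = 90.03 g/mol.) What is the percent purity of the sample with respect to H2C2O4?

H2C2O4 + 2 NaOH → Na2C2O4 + 2 H2O
n(NaOH) per titration = 0.0364 × 0.130 = 4.73 × 10^-3 mol
From the 1:2 ratio, n(H2C2O4) in each aliquot = 1/2 × 4.73 × 10^-3 = 2.37 × 10^-3 mol
n(H2C2O4) in the whole flask = 2.37 × 10^-3 × 250.0/10.0 = 0.0592 mol
mass of H2C2O4 = 0.0592 × 90.03 = 5.33 g
% H2C2O4 = 5.33 / 10.4 × 100 = 51.2 %

51.2 %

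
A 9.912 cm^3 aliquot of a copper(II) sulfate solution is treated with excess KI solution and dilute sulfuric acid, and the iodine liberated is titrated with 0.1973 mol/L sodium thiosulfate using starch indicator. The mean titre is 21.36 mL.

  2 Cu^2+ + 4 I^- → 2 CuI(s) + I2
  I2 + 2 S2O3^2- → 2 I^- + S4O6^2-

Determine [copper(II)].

n(S2O3^2-) = 0.02136 × 0.1973 = 4.214 × 10^-3 mol
n(I2) = n(S2O3^2-)/2 = 2.107 × 10^-3 mol
From the 2:1 ratio, n(Cu2+) in the aliquot = 2/1 × 2.107 × 10^-3 = 4.214 × 10^-3 mol
[Cu2+] = 4.214 × 10^-3 / 0.009912 = 0.4252 mol/L

0.4252 mol/L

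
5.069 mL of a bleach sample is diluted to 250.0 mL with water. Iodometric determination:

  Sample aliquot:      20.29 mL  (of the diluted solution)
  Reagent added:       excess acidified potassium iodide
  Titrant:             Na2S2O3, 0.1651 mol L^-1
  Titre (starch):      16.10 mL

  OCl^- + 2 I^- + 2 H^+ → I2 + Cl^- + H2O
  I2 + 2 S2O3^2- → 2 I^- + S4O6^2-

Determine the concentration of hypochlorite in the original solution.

n(S2O3^2-) = 0.01610 × 0.1651 = 2.658 × 10^-3 mol
n(I2) = n(S2O3^2-)/2 = 1.329 × 10^-3 mol
n(OCl^-) in the aliquot = 1.329 × 10^-3 mol (1:1 ratio)
[OCl^-]_dilute = 1.329 × 10^-3 / 0.02029 = 0.06550 mol/L
[OCl^-]_original = 0.06550 × 250.0/5.069 = 3.231 mol/L

3.231 mol/L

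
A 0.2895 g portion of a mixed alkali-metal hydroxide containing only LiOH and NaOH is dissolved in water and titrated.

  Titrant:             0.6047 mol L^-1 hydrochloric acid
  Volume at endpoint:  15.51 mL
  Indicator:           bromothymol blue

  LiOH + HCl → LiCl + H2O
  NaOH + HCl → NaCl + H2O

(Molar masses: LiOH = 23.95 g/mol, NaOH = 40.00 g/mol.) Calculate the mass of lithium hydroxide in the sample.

0.1278 g

n(HCl) = 0.01551 × 0.6047 = 9.379 × 10^-3 mol
Let x = n(LiOH), y = n(NaOH).
Titrant: 1x + 1y = 9.379 × 10^-3;  mass: 23.95x + 40.00y = 0.2895
Solving, x = 5.337 × 10^-3 mol, y = 4.042 × 10^-3 mol
mass of LiOH = 5.337 × 10^-3 × 23.95 = 0.1278 g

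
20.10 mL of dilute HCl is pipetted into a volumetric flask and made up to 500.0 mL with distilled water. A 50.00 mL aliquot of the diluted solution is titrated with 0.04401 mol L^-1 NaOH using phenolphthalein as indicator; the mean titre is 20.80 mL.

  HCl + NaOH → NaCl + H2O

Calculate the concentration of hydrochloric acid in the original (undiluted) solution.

n(NaOH) = 0.02080 × 0.04401 = 9.154 × 10^-4 mol
n(HCl) in the aliquot = 9.154 × 10^-4 mol (1:1 ratio)
[HCl]_dilute = 9.154 × 10^-4 / 0.05000 = 0.01831 mol/L
Dilution factor = 500.0 / 20.10 = 24.88
[HCl]_stock = 0.01831 × 24.88 = 0.4554 mol/L

0.4554 mol/L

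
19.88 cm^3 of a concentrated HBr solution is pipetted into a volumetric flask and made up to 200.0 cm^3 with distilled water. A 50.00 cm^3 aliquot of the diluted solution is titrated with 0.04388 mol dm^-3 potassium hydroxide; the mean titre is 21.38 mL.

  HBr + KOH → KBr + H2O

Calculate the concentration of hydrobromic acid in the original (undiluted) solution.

0.1888 mol/L

n(KOH) = 0.02138 × 0.04388 = 9.382 × 10^-4 mol
n(HBr) in the aliquot = 9.382 × 10^-4 mol (1:1 ratio)
[HBr]_dilute = 9.382 × 10^-4 / 0.05000 = 0.01876 mol/L
Dilution factor = 200.0 / 19.88 = 10.06
[HBr]_stock = 0.01876 × 10.06 = 0.1888 mol/L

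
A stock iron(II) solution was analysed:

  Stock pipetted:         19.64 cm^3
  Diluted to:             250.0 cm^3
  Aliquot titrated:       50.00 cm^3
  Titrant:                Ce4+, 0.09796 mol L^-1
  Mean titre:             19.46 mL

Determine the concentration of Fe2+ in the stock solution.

Ce^4+ + Fe^2+ → Ce^3+ + Fe^3+
n(Ce4+) = 0.01946 × 0.09796 = 1.906 × 10^-3 mol
n(Fe2+) in the aliquot = 1.906 × 10^-3 mol (1:1 ratio)
[Fe2+]_dilute = 1.906 × 10^-3 / 0.05000 = 0.03813 mol/L
Dilution factor = 250.0 / 19.64 = 12.73
[Fe2+]_stock = 0.03813 × 12.73 = 0.4853 mol/L

0.4853 mol/L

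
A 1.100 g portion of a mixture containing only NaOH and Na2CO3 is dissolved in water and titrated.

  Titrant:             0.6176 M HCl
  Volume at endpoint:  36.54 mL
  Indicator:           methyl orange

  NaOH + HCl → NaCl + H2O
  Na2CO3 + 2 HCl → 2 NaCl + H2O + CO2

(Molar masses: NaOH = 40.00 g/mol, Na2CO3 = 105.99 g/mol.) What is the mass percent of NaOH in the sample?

26.85 %

n(HCl) = 0.03654 × 0.6176 = 0.02257 mol
Let x = n(NaOH), y = n(Na2CO3).
Titrant: 1x + 2y = 0.02257;  mass: 40.00x + 105.99y = 1.100
Solving, x = 7.383 × 10^-3 mol, y = 7.592 × 10^-3 mol
mass of NaOH = 7.383 × 10^-3 × 40.00 = 0.2953 g
% NaOH = 0.2953 / 1.100 × 100 = 26.85 %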